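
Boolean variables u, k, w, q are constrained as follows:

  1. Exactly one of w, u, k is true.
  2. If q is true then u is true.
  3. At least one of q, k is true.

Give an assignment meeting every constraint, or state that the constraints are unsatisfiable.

u = True, k = False, w = False, q = True

  (1) {w, u, k}: 1 true — exactly one ✓
  (2) q=T ⇒ u: T ✓
  (3) {q, k}: 1 true — at least one ✓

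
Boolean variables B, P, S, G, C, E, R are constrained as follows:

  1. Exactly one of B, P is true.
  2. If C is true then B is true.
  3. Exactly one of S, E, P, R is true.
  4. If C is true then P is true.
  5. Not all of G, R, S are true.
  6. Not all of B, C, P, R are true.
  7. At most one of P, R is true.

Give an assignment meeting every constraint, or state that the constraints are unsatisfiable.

B=T, P=F, S=T, G=F, C=F, E=F, R=F

  (1) {B, P}: 1 true — exactly one ✓
  (2) C=F ⇒ B: vacuous ✓
  (3) {S, E, P, R}: 1 true — exactly one ✓
  (4) C=F ⇒ P: vacuous ✓
  (5) {G, R, S}: 1/3 true — not all ✓
  (6) {B, C, P, R}: 1/4 true — not all ✓
  (7) {P, R}: 0 true — at most one ✓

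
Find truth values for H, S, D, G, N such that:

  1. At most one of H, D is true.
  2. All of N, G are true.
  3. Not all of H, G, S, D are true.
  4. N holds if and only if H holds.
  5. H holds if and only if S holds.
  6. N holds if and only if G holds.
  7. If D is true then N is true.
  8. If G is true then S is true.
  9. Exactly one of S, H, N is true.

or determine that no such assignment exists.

Unsatisfiable — no assignment works.

Case G = True:
  (2) forces N = True.
  (4) with N=T forces H = True.
  Constraint (9) is violated (H=T, N=T) — contradiction.
Case G = False:
  Constraint (2) is violated (G=F) — contradiction.
Both cases fail — unsatisfiable.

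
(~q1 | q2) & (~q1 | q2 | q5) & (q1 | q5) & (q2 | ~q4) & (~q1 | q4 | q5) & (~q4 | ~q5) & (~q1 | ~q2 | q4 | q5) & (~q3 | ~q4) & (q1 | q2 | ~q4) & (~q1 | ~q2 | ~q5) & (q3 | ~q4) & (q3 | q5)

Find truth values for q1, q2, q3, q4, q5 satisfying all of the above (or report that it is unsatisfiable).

q1: False, q2: False, q3: False, q4: False, q5: True

Set q1 = False.
  then (q1 | q5) forces q5 = True.
  then (~q4 | ~q5) forces q4 = False.
Set q2 = False.
Set q3 = False.
All clauses satisfied.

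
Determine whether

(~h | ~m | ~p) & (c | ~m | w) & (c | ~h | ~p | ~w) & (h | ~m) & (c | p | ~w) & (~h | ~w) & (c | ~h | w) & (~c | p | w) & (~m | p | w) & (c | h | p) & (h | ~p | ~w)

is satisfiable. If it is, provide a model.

w: False; m: False; h: False; p: True; c: True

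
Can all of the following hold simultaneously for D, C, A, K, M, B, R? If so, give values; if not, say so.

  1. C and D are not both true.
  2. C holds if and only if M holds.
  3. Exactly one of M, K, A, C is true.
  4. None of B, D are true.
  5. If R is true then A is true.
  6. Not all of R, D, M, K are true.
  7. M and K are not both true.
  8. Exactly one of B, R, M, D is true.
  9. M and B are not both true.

D: False; C: False; A: True; K: False; M: False; B: False; R: True

  (1) C=F, D=F — not both ✓
  (2) C=F, M=F — same ✓
  (3) {M, K, A, C}: 1 true — exactly one ✓
  (4) {B, D}: 0 true — none ✓
  (5) R=T ⇒ A: T ✓
  (6) {R, D, M, K}: 1/4 true — not all ✓
  (7) M=F, K=F — not both ✓
  (8) {B, R, M, D}: 1 true — exactly one ✓
  (9) M=F, B=F — not both ✓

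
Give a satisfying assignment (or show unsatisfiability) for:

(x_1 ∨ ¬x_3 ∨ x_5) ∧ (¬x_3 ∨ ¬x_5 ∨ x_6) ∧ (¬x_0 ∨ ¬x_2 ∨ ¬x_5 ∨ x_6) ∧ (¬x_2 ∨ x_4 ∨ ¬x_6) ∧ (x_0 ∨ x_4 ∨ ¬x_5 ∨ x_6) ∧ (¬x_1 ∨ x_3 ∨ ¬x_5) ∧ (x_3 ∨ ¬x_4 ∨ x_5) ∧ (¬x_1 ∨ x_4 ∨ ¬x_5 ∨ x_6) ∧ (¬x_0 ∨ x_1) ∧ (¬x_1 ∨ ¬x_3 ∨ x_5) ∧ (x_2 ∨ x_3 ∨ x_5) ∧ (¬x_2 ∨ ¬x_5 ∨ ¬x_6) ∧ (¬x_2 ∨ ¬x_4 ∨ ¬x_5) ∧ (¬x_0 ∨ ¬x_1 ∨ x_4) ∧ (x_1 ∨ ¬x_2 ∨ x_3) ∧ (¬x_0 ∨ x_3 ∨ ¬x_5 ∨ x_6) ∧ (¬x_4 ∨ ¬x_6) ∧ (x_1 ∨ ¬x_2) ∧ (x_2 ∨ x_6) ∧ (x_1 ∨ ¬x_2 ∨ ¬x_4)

x_0 = False; x_1 = True; x_2 = False; x_3 = True; x_4 = False; x_5 = True; x_6 = True

Set x_0 = False.
Set x_1 = True.
Set x_2 = False.
  then (x_2 ∨ x_6) forces x_6 = True.
  then (¬x_4 ∨ ¬x_6) forces x_4 = False.
Set x_3 = True.
  then (¬x_1 ∨ ¬x_3 ∨ x_5) forces x_5 = True.
All clauses satisfied.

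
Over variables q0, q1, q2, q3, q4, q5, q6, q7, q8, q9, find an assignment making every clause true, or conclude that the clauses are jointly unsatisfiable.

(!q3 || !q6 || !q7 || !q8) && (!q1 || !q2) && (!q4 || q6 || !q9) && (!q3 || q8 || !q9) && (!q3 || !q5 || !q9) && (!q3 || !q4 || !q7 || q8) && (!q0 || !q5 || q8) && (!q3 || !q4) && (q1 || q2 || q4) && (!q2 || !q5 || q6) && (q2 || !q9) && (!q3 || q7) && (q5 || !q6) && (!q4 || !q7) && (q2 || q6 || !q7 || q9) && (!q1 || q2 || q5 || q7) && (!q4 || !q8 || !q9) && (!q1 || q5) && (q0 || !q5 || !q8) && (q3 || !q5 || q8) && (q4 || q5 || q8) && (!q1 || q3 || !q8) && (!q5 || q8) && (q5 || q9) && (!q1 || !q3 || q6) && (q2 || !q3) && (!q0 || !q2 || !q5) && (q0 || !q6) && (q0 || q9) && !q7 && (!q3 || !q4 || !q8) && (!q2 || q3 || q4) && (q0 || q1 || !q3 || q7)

Unit clause (!q7) forces q7 = False.
In (!q3 || q7) only !q3 is left, so q3 = False.
Try q0 = False:
  (q0 || !q6) forces q6 = False.
  (q0 || q9) forces q9 = True.
  (!q4 || q6 || !q9) forces q4 = False.
  (q2 || !q9) forces q2 = True.
  clause (!q2 || q3 || q4) is falsified — backtrack.
So q0 = True.
Set q1 = False.
Try q2 = True:
  (!q0 || !q2 || !q5) forces q5 = False.
  (q5 || !q6) forces q6 = False.
  (q5 || q9) forces q9 = True.
  (!q4 || q6 || !q9) forces q4 = False.
  clause (!q2 || q3 || q4) is falsified — backtrack.
So q2 = False.
  then (q1 || q2 || q4) forces q4 = True.
  then (q2 || !q9) forces q9 = False.
  then (q5 || q9) forces q5 = True.
  then (!q0 || !q5 || q8) forces q8 = True.
Set q6 = False.
All clauses satisfied.

q0 = True, q1 = False, q2 = False, q3 = False, q4 = True, q5 = True, q6 = False, q7 = False, q8 = True, q9 = False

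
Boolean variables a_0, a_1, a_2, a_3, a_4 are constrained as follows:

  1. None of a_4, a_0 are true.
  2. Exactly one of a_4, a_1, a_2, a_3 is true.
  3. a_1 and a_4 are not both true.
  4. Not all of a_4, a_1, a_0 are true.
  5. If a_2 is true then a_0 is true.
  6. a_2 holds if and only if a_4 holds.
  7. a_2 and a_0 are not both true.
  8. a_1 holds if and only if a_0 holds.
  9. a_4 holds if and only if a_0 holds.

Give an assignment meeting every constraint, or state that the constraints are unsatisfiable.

a_0=F, a_1=F, a_2=F, a_3=T, a_4=F

  (1) {a_4, a_0}: 0 true — none ✓
  (2) {a_4, a_1, a_2, a_3}: 1 true — exactly one ✓
  (3) a_1=F, a_4=F — not both ✓
  (4) {a_4, a_1, a_0}: 0/3 true — not all ✓
  (5) a_2=F ⇒ a_0: vacuous ✓
  (6) a_2=F, a_4=F — same ✓
  (7) a_2=F, a_0=F — not both ✓
  (8) a_1=F, a_0=F — same ✓
  (9) a_4=F, a_0=F — same ✓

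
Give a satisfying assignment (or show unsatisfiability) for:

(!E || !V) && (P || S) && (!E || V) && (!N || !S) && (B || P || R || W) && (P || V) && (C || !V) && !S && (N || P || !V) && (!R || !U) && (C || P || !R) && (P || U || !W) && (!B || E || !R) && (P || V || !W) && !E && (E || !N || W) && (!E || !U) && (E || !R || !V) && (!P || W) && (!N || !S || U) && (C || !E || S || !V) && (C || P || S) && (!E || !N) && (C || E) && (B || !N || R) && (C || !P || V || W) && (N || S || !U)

Unit clause (!S) forces S = False.
Unit clause (!E) forces E = False.
In (C || E) only C is left, so C = True.
In (P || S) only P is left, so P = True.
In (!P || W) only W is left, so W = True.
Set B = False.
Set R = False.
  then (B || !N || R) forces N = False.
  then (N || S || !U) forces U = False.
Set V = False.
All clauses satisfied.

C = True, P = True, B = False, R = False, N = False, W = True, E = False, U = False, S = False, V = False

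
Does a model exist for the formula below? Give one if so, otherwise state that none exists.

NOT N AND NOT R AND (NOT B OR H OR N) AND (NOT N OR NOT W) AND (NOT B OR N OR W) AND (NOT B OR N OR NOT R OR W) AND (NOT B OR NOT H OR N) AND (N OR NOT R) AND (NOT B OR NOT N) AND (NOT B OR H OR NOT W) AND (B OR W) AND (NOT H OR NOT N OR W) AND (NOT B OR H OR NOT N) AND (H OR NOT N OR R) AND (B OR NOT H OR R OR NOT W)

W = True, N = False, H = False, R = False, B = False

Unit clause (NOT N) forces N = False.
Unit clause (NOT R) forces R = False.
Try W = False:
  (NOT B OR N OR W) forces B = False.
  clause (B OR W) is falsified — backtrack.
So W = True.
Set H = False.
  then (NOT B OR H OR N) forces B = False.
All clauses satisfied.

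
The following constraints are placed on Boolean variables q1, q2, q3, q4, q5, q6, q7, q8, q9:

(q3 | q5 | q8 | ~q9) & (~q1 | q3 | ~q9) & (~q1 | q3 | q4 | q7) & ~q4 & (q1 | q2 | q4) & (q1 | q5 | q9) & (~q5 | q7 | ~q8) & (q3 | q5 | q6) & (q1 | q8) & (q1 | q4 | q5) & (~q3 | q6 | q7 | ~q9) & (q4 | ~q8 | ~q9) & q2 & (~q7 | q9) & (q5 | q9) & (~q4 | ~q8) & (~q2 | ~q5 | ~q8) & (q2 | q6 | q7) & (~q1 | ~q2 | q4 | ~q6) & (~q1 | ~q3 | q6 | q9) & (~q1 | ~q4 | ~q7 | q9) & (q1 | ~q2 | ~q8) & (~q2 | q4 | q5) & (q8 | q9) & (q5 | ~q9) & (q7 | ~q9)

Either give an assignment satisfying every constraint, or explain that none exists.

q1 = True, q2 = True, q3 = True, q4 = False, q5 = True, q6 = False, q7 = True, q8 = False, q9 = True

Unit clause (~q4) forces q4 = False.
Unit clause (q2) forces q2 = True.
In (~q2 | q4 | q5) only q5 is left, so q5 = True.
In (~q2 | ~q5 | ~q8) only ~q8 is left, so q8 = False.
In (q8 | q9) only q9 is left, so q9 = True.
In (q7 | ~q9) only q7 is left, so q7 = True.
In (q1 | q8) only q1 is left, so q1 = True.
In (~q1 | ~q2 | q4 | ~q6) only ~q6 is left, so q6 = False.
In (~q1 | q3 | ~q9) only q3 is left, so q3 = True.
All clauses satisfied.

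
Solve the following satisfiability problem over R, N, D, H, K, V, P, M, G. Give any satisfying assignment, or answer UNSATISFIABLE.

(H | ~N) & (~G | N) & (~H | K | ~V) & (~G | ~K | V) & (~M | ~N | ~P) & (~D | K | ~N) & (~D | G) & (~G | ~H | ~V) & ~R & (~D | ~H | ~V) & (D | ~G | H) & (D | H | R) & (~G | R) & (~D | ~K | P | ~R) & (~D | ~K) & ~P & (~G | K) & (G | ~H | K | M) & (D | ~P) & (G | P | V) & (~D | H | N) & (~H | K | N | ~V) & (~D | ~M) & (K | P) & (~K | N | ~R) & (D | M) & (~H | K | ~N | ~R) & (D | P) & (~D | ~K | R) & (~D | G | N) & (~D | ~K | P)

Case P = True:
  Clause (~P) is falsified — contradiction.
Case P = False:
  (~R) forces R = False.
  (~G | R) forces G = False.
  (~D | G) forces D = False.
  Clause (D | P) is falsified — contradiction.
Both cases fail, so the formula is unsatisfiable.

Unsatisfiable — no assignment works.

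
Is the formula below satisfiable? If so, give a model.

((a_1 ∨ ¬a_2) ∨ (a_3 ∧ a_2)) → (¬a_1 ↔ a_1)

a_1 = False, a_2 = True, a_3 = False

  ((a_1 ∨ ¬a_2) ∨ (a_3 ∧ a_2)) → (¬a_1 ↔ a_1) = True
    (a_1 ∨ ¬a_2) ∨ (a_3 ∧ a_2) = False
      a_1 ∨ ¬a_2 = False
        ¬a_2 = False
      a_3 ∧ a_2 = False
    ¬a_1 ↔ a_1 = False
      ¬a_1 = True
The formula evaluates to True.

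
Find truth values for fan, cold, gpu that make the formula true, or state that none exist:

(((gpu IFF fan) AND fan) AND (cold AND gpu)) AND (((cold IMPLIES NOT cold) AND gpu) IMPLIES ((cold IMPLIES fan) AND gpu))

fan: True; cold: True; gpu: True

  ((gpu IFF fan) AND fan) AND (cold AND gpu) = True
    (gpu IFF fan) AND fan = True
      gpu IFF fan = True
    cold AND gpu = True
  ((cold IMPLIES NOT cold) AND gpu) IMPLIES ((cold IMPLIES fan) AND gpu) = True
    (cold IMPLIES NOT cold) AND gpu = False
      cold IMPLIES NOT cold = False
        NOT cold = False
    (cold IMPLIES fan) AND gpu = True
      cold IMPLIES fan = True
Both conjuncts True, so the formula holds.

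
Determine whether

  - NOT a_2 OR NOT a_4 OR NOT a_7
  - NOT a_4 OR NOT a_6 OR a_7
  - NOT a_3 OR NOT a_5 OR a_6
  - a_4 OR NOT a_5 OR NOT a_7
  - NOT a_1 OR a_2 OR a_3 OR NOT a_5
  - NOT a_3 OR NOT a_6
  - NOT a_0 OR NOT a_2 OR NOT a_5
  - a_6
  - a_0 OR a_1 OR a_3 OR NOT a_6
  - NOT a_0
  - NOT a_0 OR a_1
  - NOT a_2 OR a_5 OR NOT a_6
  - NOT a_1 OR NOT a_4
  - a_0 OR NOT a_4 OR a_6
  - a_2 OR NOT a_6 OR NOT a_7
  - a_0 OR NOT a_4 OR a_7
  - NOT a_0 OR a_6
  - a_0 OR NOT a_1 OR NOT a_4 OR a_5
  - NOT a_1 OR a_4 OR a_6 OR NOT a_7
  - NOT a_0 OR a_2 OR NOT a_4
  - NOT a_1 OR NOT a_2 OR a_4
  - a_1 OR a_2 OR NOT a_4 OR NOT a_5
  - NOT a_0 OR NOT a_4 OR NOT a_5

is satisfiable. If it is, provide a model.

Unit clause (a_6) forces a_6 = True.
Unit clause (NOT a_0) forces a_0 = False.
In (NOT a_3 OR NOT a_6) only NOT a_3 is left, so a_3 = False.
In (a_0 OR a_1 OR a_3 OR NOT a_6) only a_1 is left, so a_1 = True.
In (NOT a_1 OR NOT a_4) only NOT a_4 is left, so a_4 = False.
In (NOT a_1 OR NOT a_2 OR a_4) only NOT a_2 is left, so a_2 = False.
In (NOT a_1 OR a_2 OR a_3 OR NOT a_5) only NOT a_5 is left, so a_5 = False.
In (a_2 OR NOT a_6 OR NOT a_7) only NOT a_7 is left, so a_7 = False.
All clauses satisfied.

a_0 = False, a_1 = True, a_2 = False, a_3 = False, a_4 = False, a_5 = False, a_6 = True, a_7 = False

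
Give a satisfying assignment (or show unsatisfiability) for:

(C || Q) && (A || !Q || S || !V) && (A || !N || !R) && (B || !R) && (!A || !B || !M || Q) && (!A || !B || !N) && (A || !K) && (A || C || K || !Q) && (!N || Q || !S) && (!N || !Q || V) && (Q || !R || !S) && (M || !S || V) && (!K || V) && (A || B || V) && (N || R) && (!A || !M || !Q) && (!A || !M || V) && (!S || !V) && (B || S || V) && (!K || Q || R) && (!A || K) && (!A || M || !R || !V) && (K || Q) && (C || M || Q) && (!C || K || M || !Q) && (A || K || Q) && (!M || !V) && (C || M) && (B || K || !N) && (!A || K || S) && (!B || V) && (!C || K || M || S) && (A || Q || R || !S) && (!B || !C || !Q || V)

K = True; C = True; R = False; S = False; N = True; A = True; B = False; Q = True; V = True; M = False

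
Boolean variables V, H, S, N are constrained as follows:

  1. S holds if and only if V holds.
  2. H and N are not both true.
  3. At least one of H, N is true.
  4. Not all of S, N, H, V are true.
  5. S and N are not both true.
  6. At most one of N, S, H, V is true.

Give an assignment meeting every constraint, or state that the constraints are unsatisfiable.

V = False, H = True, S = False, N = False

  (1) S=F, V=F — same ✓
  (2) H=T, N=F — not both ✓
  (3) {H, N}: 1 true — at least one ✓
  (4) {S, N, H, V}: 1/4 true — not all ✓
  (5) S=F, N=F — not both ✓
  (6) {N, S, H, V}: 1 true — at most one ✓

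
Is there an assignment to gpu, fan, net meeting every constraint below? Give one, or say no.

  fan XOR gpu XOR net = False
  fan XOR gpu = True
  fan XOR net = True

gpu = True, fan = False, net = True

fan XOR gpu XOR net = F XOR T XOR T = False ✓
fan XOR gpu = F XOR T = True ✓
fan XOR net = F XOR T = True ✓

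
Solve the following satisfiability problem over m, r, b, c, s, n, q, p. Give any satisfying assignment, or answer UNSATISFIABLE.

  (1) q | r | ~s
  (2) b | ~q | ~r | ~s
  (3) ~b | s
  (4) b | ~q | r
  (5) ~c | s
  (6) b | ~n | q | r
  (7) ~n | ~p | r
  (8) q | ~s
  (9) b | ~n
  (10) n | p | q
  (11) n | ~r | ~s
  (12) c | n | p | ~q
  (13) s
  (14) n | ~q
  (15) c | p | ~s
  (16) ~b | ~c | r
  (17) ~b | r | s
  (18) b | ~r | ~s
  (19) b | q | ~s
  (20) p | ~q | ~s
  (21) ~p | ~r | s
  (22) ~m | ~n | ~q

Unit clause (s) forces s = True.
In (q | ~s) only q is left, so q = True.
In (n | ~q) only n is left, so n = True.
In (p | ~q | ~s) only p is left, so p = True.
In (~m | ~n | ~q) only ~m is left, so m = False.
In (~n | ~p | r) only r is left, so r = True.
In (b | ~n) only b is left, so b = True.
Set c = True.
All clauses satisfied.

m = False, r = True, b = True, c = True, s = True, n = True, q = True, p = True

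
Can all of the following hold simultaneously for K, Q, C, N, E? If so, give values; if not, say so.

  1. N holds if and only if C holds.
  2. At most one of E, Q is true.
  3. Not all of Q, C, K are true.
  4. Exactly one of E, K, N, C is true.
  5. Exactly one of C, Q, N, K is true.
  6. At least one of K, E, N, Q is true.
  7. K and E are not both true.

K = True, Q = False, C = False, N = False, E = False

  (1) N=F, C=F — same ✓
  (2) {E, Q}: 0 true — at most one ✓
  (3) {Q, C, K}: 1/3 true — not all ✓
  (4) {E, K, N, C}: 1 true — exactly one ✓
  (5) {C, Q, N, K}: 1 true — exactly one ✓
  (6) {K, E, N, Q}: 1 true — at least one ✓
  (7) K=T, E=F — not both ✓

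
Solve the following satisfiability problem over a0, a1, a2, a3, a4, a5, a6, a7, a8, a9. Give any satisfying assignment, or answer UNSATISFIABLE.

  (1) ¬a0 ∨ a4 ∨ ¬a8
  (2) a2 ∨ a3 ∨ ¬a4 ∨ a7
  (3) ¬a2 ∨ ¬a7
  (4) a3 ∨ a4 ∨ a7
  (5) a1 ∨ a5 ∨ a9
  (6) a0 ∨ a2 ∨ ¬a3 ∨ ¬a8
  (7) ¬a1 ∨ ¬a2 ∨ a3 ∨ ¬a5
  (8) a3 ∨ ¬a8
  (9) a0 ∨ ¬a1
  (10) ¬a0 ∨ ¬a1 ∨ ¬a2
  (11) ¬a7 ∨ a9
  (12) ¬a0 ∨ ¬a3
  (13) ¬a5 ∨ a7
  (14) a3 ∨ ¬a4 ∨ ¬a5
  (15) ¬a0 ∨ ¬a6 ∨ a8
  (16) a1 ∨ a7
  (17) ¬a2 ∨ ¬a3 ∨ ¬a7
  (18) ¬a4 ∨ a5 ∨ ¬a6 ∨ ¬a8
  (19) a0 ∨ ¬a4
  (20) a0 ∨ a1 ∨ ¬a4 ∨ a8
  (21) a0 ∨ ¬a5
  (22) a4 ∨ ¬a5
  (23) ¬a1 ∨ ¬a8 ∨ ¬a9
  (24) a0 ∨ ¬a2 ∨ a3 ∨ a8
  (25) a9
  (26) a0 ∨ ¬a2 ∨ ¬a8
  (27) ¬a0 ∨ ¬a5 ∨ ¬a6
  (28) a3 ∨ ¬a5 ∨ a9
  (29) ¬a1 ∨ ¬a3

a0=F, a1=F, a2=F, a3=F, a4=F, a5=F, a6=F, a7=T, a8=F, a9=T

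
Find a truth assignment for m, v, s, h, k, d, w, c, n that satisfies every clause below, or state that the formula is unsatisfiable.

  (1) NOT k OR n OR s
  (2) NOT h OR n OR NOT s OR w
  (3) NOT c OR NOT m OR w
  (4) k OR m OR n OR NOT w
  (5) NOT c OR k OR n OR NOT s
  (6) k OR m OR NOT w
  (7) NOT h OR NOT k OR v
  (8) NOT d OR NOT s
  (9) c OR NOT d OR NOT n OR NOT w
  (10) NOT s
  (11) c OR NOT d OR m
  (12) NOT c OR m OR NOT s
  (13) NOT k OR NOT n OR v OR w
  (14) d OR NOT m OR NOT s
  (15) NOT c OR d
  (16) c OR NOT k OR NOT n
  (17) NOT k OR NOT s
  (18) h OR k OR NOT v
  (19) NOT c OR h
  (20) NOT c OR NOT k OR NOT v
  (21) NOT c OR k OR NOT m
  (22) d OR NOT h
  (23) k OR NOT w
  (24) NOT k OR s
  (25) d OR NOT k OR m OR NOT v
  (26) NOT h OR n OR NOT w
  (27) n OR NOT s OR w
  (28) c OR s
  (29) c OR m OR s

Unit clause (NOT s) forces s = False.
In (NOT k OR s) only NOT k is left, so k = False.
In (c OR s) only c is left, so c = True.
In (NOT c OR d) only d is left, so d = True.
In (NOT c OR h) only h is left, so h = True.
In (NOT c OR k OR NOT m) only NOT m is left, so m = False.
In (k OR NOT w) only NOT w is left, so w = False.
Set v = False.
Set n = False.
All clauses satisfied.

m=F, v=F, s=F, h=T, k=F, d=T, w=F, c=T, n=F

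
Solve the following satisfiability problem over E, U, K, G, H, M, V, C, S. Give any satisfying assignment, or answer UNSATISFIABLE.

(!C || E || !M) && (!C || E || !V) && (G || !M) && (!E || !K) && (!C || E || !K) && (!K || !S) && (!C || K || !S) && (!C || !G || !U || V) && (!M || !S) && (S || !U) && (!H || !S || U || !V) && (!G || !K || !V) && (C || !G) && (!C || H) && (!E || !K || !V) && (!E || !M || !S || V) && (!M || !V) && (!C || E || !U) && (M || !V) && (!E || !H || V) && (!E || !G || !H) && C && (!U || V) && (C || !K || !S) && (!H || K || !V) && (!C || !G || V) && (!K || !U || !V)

E: False; U: False; K: False; G: False; H: True; M: False; V: False; C: True; S: False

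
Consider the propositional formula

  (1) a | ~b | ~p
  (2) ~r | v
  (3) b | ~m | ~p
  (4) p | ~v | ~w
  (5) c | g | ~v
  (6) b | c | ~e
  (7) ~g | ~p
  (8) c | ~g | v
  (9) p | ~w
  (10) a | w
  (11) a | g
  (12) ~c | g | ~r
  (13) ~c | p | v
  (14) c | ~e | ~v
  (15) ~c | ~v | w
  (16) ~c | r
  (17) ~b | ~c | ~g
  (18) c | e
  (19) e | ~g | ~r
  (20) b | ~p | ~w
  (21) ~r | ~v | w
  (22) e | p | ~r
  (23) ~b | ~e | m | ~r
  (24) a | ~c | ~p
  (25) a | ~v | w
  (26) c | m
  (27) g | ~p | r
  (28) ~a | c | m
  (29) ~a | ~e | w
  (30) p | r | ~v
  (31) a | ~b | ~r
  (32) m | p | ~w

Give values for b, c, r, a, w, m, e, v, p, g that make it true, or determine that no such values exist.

Case p = True:
  (~g | ~p) forces g = False.
  (a | g) forces a = True.
  (g | ~p | r) forces r = True.
  (~r | v) forces v = True.
  (c | g | ~v) forces c = True.
  Clause (~c | g | ~r) is falsified — contradiction.
Case p = False:
  (p | ~w) forces w = False.
  (a | w) forces a = True.
  (~a | ~e | w) forces e = False.
  (c | e) forces c = True.
  (~c | p | v) forces v = True.
  Clause (~c | ~v | w) is falsified — contradiction.
Both cases fail, so the formula is unsatisfiable.

No satisfying assignment exists.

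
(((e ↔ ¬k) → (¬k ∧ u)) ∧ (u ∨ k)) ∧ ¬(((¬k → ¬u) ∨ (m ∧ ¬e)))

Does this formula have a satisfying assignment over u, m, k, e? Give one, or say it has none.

u: True; m: False; k: False; e: False

  ((e ↔ ¬k) → (¬k ∧ u)) ∧ (u ∨ k) = True
    (e ↔ ¬k) → (¬k ∧ u) = True
      e ↔ ¬k = False
        ¬k = True
      ¬k ∧ u = True
        ¬k = True
    u ∨ k = True
  ¬(((¬k → ¬u) ∨ (m ∧ ¬e))) = True
    (¬k → ¬u) ∨ (m ∧ ¬e) = False
      ¬k → ¬u = False
        ¬k = True
        ¬u = False
      m ∧ ¬e = False
        ¬e = True
Both conjuncts True, so the formula holds.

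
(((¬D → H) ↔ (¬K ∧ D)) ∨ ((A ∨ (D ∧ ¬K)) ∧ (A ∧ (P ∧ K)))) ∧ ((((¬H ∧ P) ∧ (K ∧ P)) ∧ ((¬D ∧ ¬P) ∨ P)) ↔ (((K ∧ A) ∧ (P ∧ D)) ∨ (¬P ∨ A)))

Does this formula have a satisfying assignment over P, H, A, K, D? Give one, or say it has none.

P = True, H = False, A = True, K = True, D = False

  ((¬D → H) ↔ (¬K ∧ D)) ∨ ((A ∨ (D ∧ ¬K)) ∧ (A ∧ (P ∧ K))) = True
    (¬D → H) ↔ (¬K ∧ D) = True
      ¬D → H = False
        ¬D = True
      ¬K ∧ D = False
        ¬K = False
    (A ∨ (D ∧ ¬K)) ∧ (A ∧ (P ∧ K)) = True
      A ∨ (D ∧ ¬K) = True
        D ∧ ¬K = False
          ¬K = False
      A ∧ (P ∧ K) = True
        P ∧ K = True
  (((¬H ∧ P) ∧ (K ∧ P)) ∧ ((¬D ∧ ¬P) ∨ P)) ↔ (((K ∧ A) ∧ (P ∧ D)) ∨ (¬P ∨ A)) = True
    ((¬H ∧ P) ∧ (K ∧ P)) ∧ ((¬D ∧ ¬P) ∨ P) = True
      (¬H ∧ P) ∧ (K ∧ P) = True
        ¬H ∧ P = True
          ¬H = True
        K ∧ P = True
      (¬D ∧ ¬P) ∨ P = True
        ¬D ∧ ¬P = False
          ¬D = True
          ¬P = False
    ((K ∧ A) ∧ (P ∧ D)) ∨ (¬P ∨ A) = True
      (K ∧ A) ∧ (P ∧ D) = False
        K ∧ A = True
        P ∧ D = False
      ¬P ∨ A = True
        ¬P = False
Both conjuncts True, so the formula holds.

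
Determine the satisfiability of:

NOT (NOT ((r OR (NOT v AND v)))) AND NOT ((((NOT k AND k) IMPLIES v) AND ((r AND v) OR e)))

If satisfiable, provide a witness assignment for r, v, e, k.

r = True; v = False; e = False; k = True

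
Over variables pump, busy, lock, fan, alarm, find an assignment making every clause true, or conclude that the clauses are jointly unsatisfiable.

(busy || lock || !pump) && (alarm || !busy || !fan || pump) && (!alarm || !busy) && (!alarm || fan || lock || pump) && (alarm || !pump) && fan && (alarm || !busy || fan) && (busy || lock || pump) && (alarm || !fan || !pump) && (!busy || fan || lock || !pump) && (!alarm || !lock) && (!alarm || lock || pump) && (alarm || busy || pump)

The formula is unsatisfiable.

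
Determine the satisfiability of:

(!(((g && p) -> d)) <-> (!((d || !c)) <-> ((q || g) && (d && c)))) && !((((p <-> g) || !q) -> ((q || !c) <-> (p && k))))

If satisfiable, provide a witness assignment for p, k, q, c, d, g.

p = True; k = True; q = False; c = True; d = False; g = False

  !(((g && p) -> d)) <-> (!((d || !c)) <-> ((q || g) && (d && c))) = True
    !(((g && p) -> d)) = False
      (g && p) -> d = True
        g && p = False
    !((d || !c)) <-> ((q || g) && (d && c)) = False
      !((d || !c)) = True
        d || !c = False
          !c = False
      (q || g) && (d && c) = False
        q || g = False
        d && c = False
  !((((p <-> g) || !q) -> ((q || !c) <-> (p && k)))) = True
    ((p <-> g) || !q) -> ((q || !c) <-> (p && k)) = False
      (p <-> g) || !q = True
        p <-> g = False
        !q = True
      (q || !c) <-> (p && k) = False
        q || !c = False
          !c = False
        p && k = True
Both conjuncts True, so the formula holds.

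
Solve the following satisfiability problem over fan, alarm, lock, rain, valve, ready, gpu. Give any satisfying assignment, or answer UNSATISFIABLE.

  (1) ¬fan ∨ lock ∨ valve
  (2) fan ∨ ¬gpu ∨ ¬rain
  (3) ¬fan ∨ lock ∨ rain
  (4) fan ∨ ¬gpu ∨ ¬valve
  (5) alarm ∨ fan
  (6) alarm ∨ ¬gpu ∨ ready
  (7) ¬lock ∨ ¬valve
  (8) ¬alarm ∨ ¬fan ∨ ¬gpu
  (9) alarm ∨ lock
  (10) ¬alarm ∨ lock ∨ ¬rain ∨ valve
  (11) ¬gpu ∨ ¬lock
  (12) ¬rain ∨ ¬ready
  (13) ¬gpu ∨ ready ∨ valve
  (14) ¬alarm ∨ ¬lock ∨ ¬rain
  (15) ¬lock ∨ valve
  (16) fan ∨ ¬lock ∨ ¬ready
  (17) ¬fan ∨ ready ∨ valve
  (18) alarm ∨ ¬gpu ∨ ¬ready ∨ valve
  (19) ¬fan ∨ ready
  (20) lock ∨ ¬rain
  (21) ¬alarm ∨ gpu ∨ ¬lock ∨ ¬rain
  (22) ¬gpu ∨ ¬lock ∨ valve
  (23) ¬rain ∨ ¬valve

Try fan = True:
  (¬fan ∨ ready) forces ready = True.
  (¬rain ∨ ¬ready) forces rain = False.
  (¬fan ∨ lock ∨ rain) forces lock = True.
  (¬lock ∨ ¬valve) forces valve = False.
  clause (¬lock ∨ valve) is falsified — backtrack.
So fan = False.
  then (alarm ∨ fan) forces alarm = True.
Try lock = True:
  (¬lock ∨ ¬valve) forces valve = False.
  clause (¬lock ∨ valve) is falsified — backtrack.
So lock = False.
  then (lock ∨ ¬rain) forces rain = False.
Set valve = True.
  then (fan ∨ ¬gpu ∨ ¬valve) forces gpu = False.
Set ready = True.
All clauses satisfied.

fan=F; alarm=T; lock=F; rain=F; valve=T; ready=T; gpu=F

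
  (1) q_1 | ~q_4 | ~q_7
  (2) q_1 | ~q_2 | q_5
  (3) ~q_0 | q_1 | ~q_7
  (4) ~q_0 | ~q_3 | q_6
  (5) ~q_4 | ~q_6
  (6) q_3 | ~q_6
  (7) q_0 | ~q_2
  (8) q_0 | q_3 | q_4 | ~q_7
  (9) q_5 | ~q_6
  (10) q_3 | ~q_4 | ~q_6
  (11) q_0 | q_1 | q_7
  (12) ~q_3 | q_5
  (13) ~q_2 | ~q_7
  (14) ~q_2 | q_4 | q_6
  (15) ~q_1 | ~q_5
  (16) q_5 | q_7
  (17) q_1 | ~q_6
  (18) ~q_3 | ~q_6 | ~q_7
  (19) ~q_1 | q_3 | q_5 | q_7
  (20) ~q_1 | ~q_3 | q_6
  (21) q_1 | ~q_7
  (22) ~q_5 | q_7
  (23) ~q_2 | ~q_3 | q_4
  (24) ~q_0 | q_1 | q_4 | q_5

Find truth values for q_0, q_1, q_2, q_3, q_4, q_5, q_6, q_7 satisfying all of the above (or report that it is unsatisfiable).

Set q_0 = True.
Set q_1 = True.
  then (~q_1 | ~q_5) forces q_5 = False.
  then (q_5 | q_7) forces q_7 = True.
  then (q_5 | ~q_6) forces q_6 = False.
  then (~q_3 | q_5) forces q_3 = False.
  then (~q_2 | ~q_7) forces q_2 = False.
Set q_4 = False.
All clauses satisfied.

q_0 = True, q_1 = True, q_2 = False, q_3 = False, q_4 = False, q_5 = False, q_6 = False, q_7 = True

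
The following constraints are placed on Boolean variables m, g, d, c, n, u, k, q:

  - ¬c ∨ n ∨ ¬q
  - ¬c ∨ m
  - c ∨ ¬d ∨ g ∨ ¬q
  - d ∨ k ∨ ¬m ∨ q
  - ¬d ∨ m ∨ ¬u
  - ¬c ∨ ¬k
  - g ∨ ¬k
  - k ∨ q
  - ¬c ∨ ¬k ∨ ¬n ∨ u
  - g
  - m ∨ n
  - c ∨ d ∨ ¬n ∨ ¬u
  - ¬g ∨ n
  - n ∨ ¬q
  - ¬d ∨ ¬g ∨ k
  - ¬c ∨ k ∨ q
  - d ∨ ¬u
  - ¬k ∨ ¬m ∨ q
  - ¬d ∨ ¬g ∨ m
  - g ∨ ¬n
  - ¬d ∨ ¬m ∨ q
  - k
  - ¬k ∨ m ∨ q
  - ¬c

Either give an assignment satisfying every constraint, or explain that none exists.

m = True, g = True, d = True, c = False, n = True, u = True, k = True, q = True

Unit clause (g) forces g = True.
In (¬g ∨ n) only n is left, so n = True.
Unit clause (k) forces k = True.
Unit clause (¬c) forces c = False.
Set m = True.
  then (¬k ∨ ¬m ∨ q) forces q = True.
Set d = True.
Set u = True.
All clauses satisfied.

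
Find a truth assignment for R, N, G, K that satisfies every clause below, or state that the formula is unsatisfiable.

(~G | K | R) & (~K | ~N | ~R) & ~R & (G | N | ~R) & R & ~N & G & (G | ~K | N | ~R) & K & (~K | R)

Case R = True:
  Clause (~R) is falsified — contradiction.
Case R = False:
  Clause (R) is falsified — contradiction.
Both cases fail, so the formula is unsatisfiable.

Unsatisfiable — no assignment works.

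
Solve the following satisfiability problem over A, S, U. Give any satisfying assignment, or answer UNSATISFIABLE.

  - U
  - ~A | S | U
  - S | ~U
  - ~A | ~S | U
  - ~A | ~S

A: False, S: True, U: True

Unit clause (U) forces U = True.
In (S | ~U) only S is left, so S = True.
In (~A | ~S) only ~A is left, so A = False.
Check each clause:
  (U): U holds.
  (~A | S | U): ~A holds.
  (S | ~U): S holds.
  (~A | ~S | U): ~A holds.
  (~A | ~S): ~A holds.
All clauses satisfied.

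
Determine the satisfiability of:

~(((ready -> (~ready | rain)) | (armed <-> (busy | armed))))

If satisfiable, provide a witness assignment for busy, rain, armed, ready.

busy = True; rain = False; armed = False; ready = True

  ~(((ready -> (~ready | rain)) | (armed <-> (busy | armed)))) = True
    (ready -> (~ready | rain)) | (armed <-> (busy | armed)) = False
      ready -> (~ready | rain) = False
        ~ready | rain = False
          ~ready = False
      armed <-> (busy | armed) = False
        busy | armed = True
The formula evaluates to True.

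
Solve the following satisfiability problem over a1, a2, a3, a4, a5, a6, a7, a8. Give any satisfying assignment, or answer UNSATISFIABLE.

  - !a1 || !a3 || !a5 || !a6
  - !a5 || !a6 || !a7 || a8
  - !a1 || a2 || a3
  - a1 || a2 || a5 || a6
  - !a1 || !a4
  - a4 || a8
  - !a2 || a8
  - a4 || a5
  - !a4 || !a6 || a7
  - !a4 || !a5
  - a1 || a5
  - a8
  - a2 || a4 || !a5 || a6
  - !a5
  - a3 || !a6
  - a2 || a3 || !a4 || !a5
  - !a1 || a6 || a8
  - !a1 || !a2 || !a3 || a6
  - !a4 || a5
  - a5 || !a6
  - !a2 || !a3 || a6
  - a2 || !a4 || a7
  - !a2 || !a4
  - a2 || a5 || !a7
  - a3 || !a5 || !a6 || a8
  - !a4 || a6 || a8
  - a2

Case a5 = True:
  Clause (!a5) is falsified — contradiction.
Case a5 = False:
  (a4 || a5) forces a4 = True.
  Clause (!a4 || a5) is falsified — contradiction.
Both cases fail, so the formula is unsatisfiable.

Unsatisfiable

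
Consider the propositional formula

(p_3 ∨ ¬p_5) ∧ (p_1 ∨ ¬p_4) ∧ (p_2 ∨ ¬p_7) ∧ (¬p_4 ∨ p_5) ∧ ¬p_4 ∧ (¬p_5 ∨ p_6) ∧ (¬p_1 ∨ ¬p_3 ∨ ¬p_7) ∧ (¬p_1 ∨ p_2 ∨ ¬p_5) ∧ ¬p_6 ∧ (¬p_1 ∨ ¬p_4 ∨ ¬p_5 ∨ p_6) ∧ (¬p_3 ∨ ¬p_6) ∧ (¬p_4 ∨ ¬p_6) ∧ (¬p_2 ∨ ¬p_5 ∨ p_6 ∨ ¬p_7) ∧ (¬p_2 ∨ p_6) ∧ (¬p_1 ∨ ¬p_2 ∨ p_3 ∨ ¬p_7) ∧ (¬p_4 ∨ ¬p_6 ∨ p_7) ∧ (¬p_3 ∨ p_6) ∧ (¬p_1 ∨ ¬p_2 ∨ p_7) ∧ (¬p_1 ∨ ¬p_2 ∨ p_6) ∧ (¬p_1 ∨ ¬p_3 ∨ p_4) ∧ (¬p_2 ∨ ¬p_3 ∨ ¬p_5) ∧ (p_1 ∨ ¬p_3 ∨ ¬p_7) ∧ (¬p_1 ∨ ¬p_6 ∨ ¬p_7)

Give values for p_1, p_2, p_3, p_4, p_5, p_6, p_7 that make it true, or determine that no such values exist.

p_1 = False; p_2 = False; p_3 = False; p_4 = False; p_5 = False; p_6 = False; p_7 = False

Unit clause (¬p_4) forces p_4 = False.
Unit clause (¬p_6) forces p_6 = False.
In (¬p_2 ∨ p_6) only ¬p_2 is left, so p_2 = False.
In (¬p_3 ∨ p_6) only ¬p_3 is left, so p_3 = False.
In (p_3 ∨ ¬p_5) only ¬p_5 is left, so p_5 = False.
In (p_2 ∨ ¬p_7) only ¬p_7 is left, so p_7 = False.
Set p_1 = False.
All clauses satisfied.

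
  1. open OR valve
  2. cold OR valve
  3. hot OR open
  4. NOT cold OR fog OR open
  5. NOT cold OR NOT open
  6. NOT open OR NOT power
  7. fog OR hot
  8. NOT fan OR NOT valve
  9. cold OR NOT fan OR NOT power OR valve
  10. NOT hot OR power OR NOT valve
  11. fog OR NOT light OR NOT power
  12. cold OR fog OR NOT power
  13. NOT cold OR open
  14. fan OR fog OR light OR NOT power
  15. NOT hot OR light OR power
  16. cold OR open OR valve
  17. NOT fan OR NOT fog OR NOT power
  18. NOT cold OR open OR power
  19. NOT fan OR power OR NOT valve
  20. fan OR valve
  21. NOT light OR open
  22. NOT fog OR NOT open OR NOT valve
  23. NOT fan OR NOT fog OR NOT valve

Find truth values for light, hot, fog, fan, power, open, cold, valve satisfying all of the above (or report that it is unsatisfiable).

Set light = False.
Set hot = True.
  then (NOT hot OR light OR power) forces power = True.
  then (NOT open OR NOT power) forces open = False.
  then (NOT cold OR open) forces cold = False.
  then (cold OR open OR valve) forces valve = True.
  then (NOT fan OR NOT valve) forces fan = False.
  then (cold OR fog OR NOT power) forces fog = True.
All clauses satisfied.

light = False, hot = True, fog = True, fan = False, power = True, open = False, cold = False, valve = True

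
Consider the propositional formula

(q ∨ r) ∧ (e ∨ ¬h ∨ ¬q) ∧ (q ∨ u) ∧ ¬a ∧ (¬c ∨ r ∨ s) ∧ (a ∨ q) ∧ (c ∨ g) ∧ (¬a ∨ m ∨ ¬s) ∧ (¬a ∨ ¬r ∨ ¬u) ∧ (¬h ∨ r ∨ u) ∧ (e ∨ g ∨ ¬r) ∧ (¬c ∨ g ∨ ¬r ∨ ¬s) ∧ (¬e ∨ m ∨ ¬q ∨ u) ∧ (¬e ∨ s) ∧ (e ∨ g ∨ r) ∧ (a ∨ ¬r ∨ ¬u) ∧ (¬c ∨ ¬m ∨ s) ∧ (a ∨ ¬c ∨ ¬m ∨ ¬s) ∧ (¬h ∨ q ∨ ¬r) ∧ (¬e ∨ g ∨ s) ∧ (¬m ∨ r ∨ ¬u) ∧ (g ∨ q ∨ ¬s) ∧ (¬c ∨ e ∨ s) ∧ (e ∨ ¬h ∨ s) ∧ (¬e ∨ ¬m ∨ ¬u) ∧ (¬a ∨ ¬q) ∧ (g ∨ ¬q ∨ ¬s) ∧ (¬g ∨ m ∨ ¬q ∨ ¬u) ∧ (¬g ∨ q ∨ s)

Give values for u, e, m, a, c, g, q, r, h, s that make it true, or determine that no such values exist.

u: False, e: False, m: True, a: False, c: False, g: True, q: True, r: False, h: False, s: True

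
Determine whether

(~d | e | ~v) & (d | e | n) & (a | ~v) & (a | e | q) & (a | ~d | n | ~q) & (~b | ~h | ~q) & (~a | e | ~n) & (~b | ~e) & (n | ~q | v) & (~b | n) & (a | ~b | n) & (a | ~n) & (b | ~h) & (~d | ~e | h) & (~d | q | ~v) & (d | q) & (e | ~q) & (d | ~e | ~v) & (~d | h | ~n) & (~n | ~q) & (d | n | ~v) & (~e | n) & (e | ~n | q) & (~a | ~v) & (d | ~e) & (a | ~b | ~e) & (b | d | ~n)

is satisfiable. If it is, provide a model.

n = False, a = True, b = False, e = False, h = False, v = False, q = False, d = True

Set n = False.
  then (~b | n) forces b = False.
  then (b | ~h) forces h = False.
  then (~e | n) forces e = False.
  then (d | e | n) forces d = True.
  then (e | ~q) forces q = False.
  then (~d | e | ~v) forces v = False.
  then (a | e | q) forces a = True.
All clauses satisfied.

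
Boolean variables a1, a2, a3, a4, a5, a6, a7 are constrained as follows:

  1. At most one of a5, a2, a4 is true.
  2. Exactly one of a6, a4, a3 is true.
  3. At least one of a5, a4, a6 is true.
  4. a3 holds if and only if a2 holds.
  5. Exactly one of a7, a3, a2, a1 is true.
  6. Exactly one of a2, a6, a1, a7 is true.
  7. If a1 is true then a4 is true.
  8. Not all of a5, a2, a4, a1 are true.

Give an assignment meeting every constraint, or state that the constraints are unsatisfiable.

a1 = True, a2 = False, a3 = False, a4 = True, a5 = False, a6 = False, a7 = False

  (1) {a5, a2, a4}: 1 true — at most one ✓
  (2) {a6, a4, a3}: 1 true — exactly one ✓
  (3) {a5, a4, a6}: 1 true — at least one ✓
  (4) a3=F, a2=F — same ✓
  (5) {a7, a3, a2, a1}: 1 true — exactly one ✓
  (6) {a2, a6, a1, a7}: 1 true — exactly one ✓
  (7) a1=T ⇒ a4: T ✓
  (8) {a5, a2, a4, a1}: 2/4 true — not all ✓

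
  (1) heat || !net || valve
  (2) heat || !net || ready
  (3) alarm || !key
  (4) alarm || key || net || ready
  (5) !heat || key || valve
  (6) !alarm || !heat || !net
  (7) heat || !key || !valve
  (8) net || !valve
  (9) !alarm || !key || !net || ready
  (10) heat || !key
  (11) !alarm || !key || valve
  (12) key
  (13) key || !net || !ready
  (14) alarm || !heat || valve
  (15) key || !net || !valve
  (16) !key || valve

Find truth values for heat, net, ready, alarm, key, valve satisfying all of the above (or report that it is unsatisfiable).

Case key = True:
  (alarm || !key) forces alarm = True.
  (heat || !key) forces heat = True.
  (!alarm || !heat || !net) forces net = False.
  (net || !valve) forces valve = False.
  Clause (!alarm || !key || valve) is falsified — contradiction.
Case key = False:
  Clause (key) is falsified — contradiction.
Both cases fail, so the formula is unsatisfiable.

Unsatisfiable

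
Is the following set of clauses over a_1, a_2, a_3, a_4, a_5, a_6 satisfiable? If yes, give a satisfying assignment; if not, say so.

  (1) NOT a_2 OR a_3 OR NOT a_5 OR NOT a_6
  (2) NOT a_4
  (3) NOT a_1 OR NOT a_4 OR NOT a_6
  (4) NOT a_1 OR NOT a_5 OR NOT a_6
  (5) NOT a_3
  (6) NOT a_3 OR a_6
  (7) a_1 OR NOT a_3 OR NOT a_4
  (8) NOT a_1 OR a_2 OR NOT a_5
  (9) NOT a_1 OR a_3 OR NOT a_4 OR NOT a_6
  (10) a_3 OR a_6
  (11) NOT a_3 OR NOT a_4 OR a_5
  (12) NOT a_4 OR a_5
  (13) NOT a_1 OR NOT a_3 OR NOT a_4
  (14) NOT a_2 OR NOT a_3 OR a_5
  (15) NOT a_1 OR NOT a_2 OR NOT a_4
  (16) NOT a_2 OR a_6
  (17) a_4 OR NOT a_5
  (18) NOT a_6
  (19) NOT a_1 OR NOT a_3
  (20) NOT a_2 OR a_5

UNSATISFIABLE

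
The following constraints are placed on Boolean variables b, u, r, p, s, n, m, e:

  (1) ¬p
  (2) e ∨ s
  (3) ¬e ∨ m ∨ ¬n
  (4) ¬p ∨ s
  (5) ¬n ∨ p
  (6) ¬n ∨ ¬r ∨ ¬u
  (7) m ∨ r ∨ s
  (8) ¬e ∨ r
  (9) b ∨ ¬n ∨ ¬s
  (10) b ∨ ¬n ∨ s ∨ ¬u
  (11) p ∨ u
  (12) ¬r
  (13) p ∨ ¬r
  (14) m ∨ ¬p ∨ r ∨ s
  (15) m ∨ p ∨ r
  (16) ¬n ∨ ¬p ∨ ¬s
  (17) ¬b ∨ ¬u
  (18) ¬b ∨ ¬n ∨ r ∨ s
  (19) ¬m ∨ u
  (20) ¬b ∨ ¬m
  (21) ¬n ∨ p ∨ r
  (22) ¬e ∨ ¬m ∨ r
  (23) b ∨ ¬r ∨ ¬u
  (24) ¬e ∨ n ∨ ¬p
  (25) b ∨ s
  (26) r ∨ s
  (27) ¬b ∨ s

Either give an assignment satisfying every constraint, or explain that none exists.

b: False; u: True; r: False; p: False; s: True; n: False; m: True; e: False

Unit clause (¬p) forces p = False.
In (¬n ∨ p) only ¬n is left, so n = False.
In (p ∨ u) only u is left, so u = True.
Unit clause (¬r) forces r = False.
In (m ∨ p ∨ r) only m is left, so m = True.
In (¬b ∨ ¬u) only ¬b is left, so b = False.
In (¬e ∨ ¬m ∨ r) only ¬e is left, so e = False.
In (b ∨ s) only s is left, so s = True.
All clauses satisfied.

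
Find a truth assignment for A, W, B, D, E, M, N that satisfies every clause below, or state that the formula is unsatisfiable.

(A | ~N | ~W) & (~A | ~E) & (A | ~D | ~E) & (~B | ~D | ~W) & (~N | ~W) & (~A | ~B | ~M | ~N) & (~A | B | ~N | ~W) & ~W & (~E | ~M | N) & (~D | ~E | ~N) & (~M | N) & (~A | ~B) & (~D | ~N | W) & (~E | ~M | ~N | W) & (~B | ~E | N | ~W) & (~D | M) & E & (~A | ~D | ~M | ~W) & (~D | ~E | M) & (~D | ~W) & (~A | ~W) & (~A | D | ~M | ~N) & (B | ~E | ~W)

A: False, W: False, B: False, D: False, E: True, M: False, N: True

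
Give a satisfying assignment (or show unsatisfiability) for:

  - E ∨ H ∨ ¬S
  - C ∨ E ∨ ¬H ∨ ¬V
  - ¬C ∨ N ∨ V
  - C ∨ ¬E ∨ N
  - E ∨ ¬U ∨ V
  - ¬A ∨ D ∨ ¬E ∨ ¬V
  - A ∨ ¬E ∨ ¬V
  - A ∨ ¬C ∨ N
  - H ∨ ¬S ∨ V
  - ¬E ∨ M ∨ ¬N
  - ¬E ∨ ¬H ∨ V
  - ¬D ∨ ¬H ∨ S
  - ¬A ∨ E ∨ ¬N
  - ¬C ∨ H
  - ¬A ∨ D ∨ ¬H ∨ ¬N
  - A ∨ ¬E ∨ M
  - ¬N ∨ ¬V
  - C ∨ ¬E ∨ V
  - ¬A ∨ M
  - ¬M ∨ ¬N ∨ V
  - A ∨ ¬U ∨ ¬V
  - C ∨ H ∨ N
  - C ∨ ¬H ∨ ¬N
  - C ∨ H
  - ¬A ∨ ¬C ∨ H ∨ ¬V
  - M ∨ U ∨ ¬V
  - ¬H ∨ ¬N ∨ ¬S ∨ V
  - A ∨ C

Set A = True.
  then (¬A ∨ M) forces M = True.
Set S = True.
Try N = True:
  (¬A ∨ E ∨ ¬N) forces E = True.
  (¬N ∨ ¬V) forces V = False.
  clause (¬M ∨ ¬N ∨ V) is falsified — backtrack.
So N = False.
Set D = True.
Set C = True.
  then (¬C ∨ N ∨ V) forces V = True.
  then (¬C ∨ H) forces H = True.
Set U = False.
Set E = True.
All clauses satisfied.

A = True, M = True, S = True, N = False, D = True, C = True, U = False, H = True, V = True, E = True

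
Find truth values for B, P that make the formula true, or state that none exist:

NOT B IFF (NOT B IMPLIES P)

B: False; P: True

  NOT B IFF (NOT B IMPLIES P) = True
    NOT B = True
    NOT B IMPLIES P = True
      NOT B = True
The formula evaluates to True.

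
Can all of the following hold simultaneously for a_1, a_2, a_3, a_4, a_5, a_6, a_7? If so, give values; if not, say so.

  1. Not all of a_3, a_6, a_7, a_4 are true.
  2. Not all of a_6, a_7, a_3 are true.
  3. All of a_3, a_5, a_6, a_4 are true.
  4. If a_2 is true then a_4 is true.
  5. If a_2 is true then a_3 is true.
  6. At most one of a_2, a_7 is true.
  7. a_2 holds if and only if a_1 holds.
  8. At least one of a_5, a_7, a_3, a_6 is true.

a_1=T, a_2=T, a_3=T, a_4=T, a_5=T, a_6=T, a_7=F

  (1) {a_3, a_6, a_7, a_4}: 3/4 true — not all ✓
  (2) {a_6, a_7, a_3}: 2/3 true — not all ✓
  (3) {a_3, a_5, a_6, a_4}: all 4 true ✓
  (4) a_2=T ⇒ a_4: T ✓
  (5) a_2=T ⇒ a_3: T ✓
  (6) {a_2, a_7}: 1 true — at most one ✓
  (7) a_2=T, a_1=T — same ✓
  (8) {a_5, a_7, a_3, a_6}: 3 true — at least one ✓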